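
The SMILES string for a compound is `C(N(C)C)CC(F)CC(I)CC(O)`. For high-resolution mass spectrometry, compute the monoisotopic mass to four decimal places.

303.0495

Atom tally by fragment:
  (CH3)2NCH2 → C:3 H:8 N:1
  CH2 → C:1 H:2
  CH(F) → C:1 H:1 F:1
  CH2 → C:1 H:2
  CH(I) → C:1 H:1 I:1
  CH2 → C:1 H:2
  CH2OH → C:1 H:3 O:1
Element totals:
  C: 9
  H: 19
  F: 1
  I: 1
  N: 1
  O: 1
Molecular formula: C9H19FINO.
  M = 9(12.0) + 19(1.007825) + 18.998403 + 126.904472 + 14.003074 + 15.994915
    = 108.000000 + 19.148675 + 18.998403 + 126.904472 + 14.003074 + 15.994915 = 303.049539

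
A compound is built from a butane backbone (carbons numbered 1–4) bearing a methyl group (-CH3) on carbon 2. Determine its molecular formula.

C5H12

Atom tally by fragment:
  CH3 → C:1 H:3
  CH(CH3) → C:2 H:4
  CH2 → C:1 H:2
  CH3 → C:1 H:3
Element totals:
  C: 5
  H: 12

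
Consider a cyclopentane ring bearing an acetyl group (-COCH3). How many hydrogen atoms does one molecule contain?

12

Atom tally by fragment:
  cyclopentane ring core → C:5 H:10
  (− 1 ring H displaced by substituents)
  + COCH3 → C:2 H:3 O:1
Element totals:
  C: 7
  H: 12
  O: 1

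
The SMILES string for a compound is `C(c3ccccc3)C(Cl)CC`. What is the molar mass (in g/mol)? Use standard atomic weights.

168.66 g/mol

Atom tally by fragment:
  C6H5CH2 → C:7 H:7
  CH(Cl) → C:1 H:1 Cl:1
  CH2 → C:1 H:2
  CH3 → C:1 H:3
Element totals:
  C: 10
  H: 13
  Cl: 1
Molecular formula: C10H13Cl.
  M = 10(12.011) + 13(1.008) + 35.45
    = 120.110 + 13.104 + 35.450 = 168.664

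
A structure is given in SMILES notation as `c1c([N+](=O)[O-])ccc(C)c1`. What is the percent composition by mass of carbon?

61.31%

Atom tally by fragment:
  benzene ring core → C:6 H:6
  (− 2 ring H displaced by substituents)
  + NO2 → N:1 O:2
  + CH3 → C:1 H:3
Element totals:
  C: 7
  H: 7
  N: 1
  O: 2
Molecular formula: C7H7NO2.
Molar mass = 137.138 g/mol.
Mass from C: 7 × 12.011 = 84.077 g/mol.
%C = 84.077 / 137.138 × 100 = 61.31%.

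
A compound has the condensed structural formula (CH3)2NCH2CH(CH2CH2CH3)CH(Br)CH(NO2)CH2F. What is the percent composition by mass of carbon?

Element totals:
  C: 10
  H: 20
  Br: 1
  F: 1
  N: 2
  O: 2
Molecular formula: C10H20BrFN2O2.
Molar mass = 299.184 g/mol.
Mass from C: 10 × 12.011 = 120.110 g/mol.
%C = 120.110 / 299.184 × 100 = 40.15%.

40.15%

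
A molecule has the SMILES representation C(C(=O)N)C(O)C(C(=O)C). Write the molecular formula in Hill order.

C6H11NO3

Atom tally by fragment:
  H2NOCCH2 → C:2 H:4 O:1 N:1
  CH(OH) → C:1 H:2 O:1
  CH2COCH3 → C:3 H:5 O:1
Element totals:
  C: 6
  H: 11
  N: 1
  O: 3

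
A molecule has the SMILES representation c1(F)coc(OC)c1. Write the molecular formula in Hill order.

C5H5FO2

Atom tally by fragment:
  furan ring core → C:4 H:4 O:1
  (− 2 ring H displaced by substituents)
  + F → F:1
  + OCH3 → C:1 H:3 O:1
Element totals:
  C: 5
  H: 5
  F: 1
  O: 2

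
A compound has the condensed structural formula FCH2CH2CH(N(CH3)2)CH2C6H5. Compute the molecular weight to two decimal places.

195.28 g/mol

Element totals:
  C: 12
  H: 18
  F: 1
  N: 1
Molecular formula: C12H18FN.
  M = 12(12.011) + 18(1.008) + 18.998 + 14.007
    = 144.132 + 18.144 + 18.998 + 14.007 = 195.281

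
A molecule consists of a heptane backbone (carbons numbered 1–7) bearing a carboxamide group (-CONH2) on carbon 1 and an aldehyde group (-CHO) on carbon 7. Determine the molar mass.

171.24 g/mol

Atom tally by fragment:
  H2NOCCH2 → C:2 H:4 O:1 N:1
  CH2 → C:1 H:2
  CH2 → C:1 H:2
  CH2 → C:1 H:2
  CH2 → C:1 H:2
  CH2 → C:1 H:2
  CH2CHO → C:2 H:3 O:1
Element totals:
  C: 9
  H: 17
  N: 1
  O: 2
Molecular formula: C9H17NO2.
  M = 9(12.011) + 17(1.008) + 14.007 + 2(15.999)
    = 108.099 + 17.136 + 14.007 + 31.998 = 171.240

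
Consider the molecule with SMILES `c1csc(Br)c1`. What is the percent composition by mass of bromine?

49.01%

Atom tally by fragment:
  thiophene ring core → C:4 H:4 S:1
  (− 1 ring H displaced by substituents)
  + Br → Br:1
Element totals:
  C: 4
  H: 3
  Br: 1
  S: 1
Molecular formula: C4H3BrS.
Molar mass = 163.032 g/mol.
Mass from Br: 1 × 79.904 = 79.904 g/mol.
%Br = 79.904 / 163.032 × 100 = 49.01%.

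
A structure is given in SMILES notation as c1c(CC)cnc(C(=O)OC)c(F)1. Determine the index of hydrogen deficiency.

5

Atom tally by fragment:
  pyridine ring core → C:5 H:5 N:1
  (− 3 ring H displaced by substituents)
  + C2H5 → C:2 H:5
  + COOCH3 → C:2 H:3 O:2
  + F → F:1
Element totals:
  C: 9
  H: 10
  F: 1
  N: 1
  O: 2
Molecular formula: C9H10FNO2.
DoU = (2C + 2 + N − H − X) / 2 = (2·9 + 2 + 1 − 10 − 1) / 2 = 5.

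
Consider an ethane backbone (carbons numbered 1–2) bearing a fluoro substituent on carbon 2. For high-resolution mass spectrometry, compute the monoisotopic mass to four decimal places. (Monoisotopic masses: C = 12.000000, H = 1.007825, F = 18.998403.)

Atom tally by fragment:
  CH3 → C:1 H:3
  CH2F → C:1 H:2 F:1
Element totals:
  C: 2
  H: 5
  F: 1
Molecular formula: C2H5F.
  M = 2(12.0) + 5(1.007825) + 18.998403
    = 24.000000 + 5.039125 + 18.998403 = 48.037528

48.0375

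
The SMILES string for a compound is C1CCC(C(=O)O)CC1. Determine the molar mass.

128.17 g/mol

Atom tally by fragment:
  cyclohexane ring core → C:6 H:12
  (− 1 ring H displaced by substituents)
  + COOH → C:1 H:1 O:2
Element totals:
  C: 7
  H: 12
  O: 2
Molecular formula: C7H12O2.
  M = 7(12.011) + 12(1.008) + 2(15.999)
    = 84.077 + 12.096 + 31.998 = 128.171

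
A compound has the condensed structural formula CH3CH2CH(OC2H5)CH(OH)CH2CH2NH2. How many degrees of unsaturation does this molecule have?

0

Atom tally by fragment:
  CH3 → C:1 H:3
  CH2 → C:1 H:2
  CH(OC2H5) → C:3 H:6 O:1
  CH(OH) → C:1 H:2 O:1
  CH2 → C:1 H:2
  CH2NH2 → C:1 H:4 N:1
Element totals:
  C: 8
  H: 19
  N: 1
  O: 2
Molecular formula: C8H19NO2.
DoU = (2C + 2 + N − H − X) / 2 = (2·8 + 2 + 1 − 19 − 0) / 2 = 0.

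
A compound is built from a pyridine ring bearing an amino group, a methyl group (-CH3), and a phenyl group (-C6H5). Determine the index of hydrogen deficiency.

Atom tally by fragment:
  pyridine ring core → C:5 H:5 N:1
  (− 3 ring H displaced by substituents)
  + NH2 → N:1 H:2
  + CH3 → C:1 H:3
  + C6H5 → C:6 H:5
Element totals:
  C: 12
  H: 12
  N: 2
Molecular formula: C12H12N2.
DoU = (2C + 2 + N − H − X) / 2 = (2·12 + 2 + 2 − 12 − 0) / 2 = 8.

8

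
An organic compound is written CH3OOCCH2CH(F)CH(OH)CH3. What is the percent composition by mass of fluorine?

Atom tally by fragment:
  CH3OOCCH2 → C:3 H:5 O:2
  CH(F) → C:1 H:1 F:1
  CH(OH) → C:1 H:2 O:1
  CH3 → C:1 H:3
Element totals:
  C: 6
  H: 11
  F: 1
  O: 3
Molecular formula: C6H11FO3.
Molar mass = 150.149 g/mol.
Mass from F: 1 × 18.998 = 18.998 g/mol.
%F = 18.998 / 150.149 × 100 = 12.65%.

12.65%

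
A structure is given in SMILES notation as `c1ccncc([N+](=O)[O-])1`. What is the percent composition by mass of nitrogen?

22.57%

Atom tally by fragment:
  pyridine ring core → C:5 H:5 N:1
  (− 1 ring H displaced by substituents)
  + NO2 → N:1 O:2
Element totals:
  C: 5
  H: 4
  N: 2
  O: 2
Molecular formula: C5H4N2O2.
Molar mass = 124.099 g/mol.
Mass from N: 2 × 14.007 = 28.014 g/mol.
%N = 28.014 / 124.099 × 100 = 22.57%.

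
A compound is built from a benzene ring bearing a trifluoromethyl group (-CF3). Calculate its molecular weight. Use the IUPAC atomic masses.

146.11 g/mol

Atom tally by fragment:
  benzene ring core → C:6 H:6
  (− 1 ring H displaced by substituents)
  + CF3 → C:1 F:3
Element totals:
  C: 7
  H: 5
  F: 3
Molecular formula: C7H5F3.
  M = 7(12.011) + 5(1.008) + 3(18.998)
    = 84.077 + 5.040 + 56.994 = 146.111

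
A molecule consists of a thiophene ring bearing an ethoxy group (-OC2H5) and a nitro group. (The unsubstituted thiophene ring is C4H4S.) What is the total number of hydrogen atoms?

7

Atom tally by fragment:
  thiophene ring core → C:4 H:4 S:1
  (− 2 ring H displaced by substituents)
  + OC2H5 → C:2 H:5 O:1
  + NO2 → N:1 O:2
Element totals:
  C: 6
  H: 7
  N: 1
  O: 3
  S: 1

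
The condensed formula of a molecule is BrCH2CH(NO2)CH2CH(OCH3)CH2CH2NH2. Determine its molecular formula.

Atom tally by fragment:
  BrCH2 → C:1 H:2 Br:1
  CH(NO2) → C:1 H:1 N:1 O:2
  CH2 → C:1 H:2
  CH(OCH3) → C:2 H:4 O:1
  CH2 → C:1 H:2
  CH2NH2 → C:1 H:4 N:1
Element totals:
  C: 7
  H: 15
  Br: 1
  N: 2
  O: 3

C7H15BrN2O3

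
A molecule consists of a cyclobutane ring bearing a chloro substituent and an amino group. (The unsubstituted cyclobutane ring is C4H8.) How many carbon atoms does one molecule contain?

Atom tally by fragment:
  cyclobutane ring core → C:4 H:8
  (− 2 ring H displaced by substituents)
  + Cl → Cl:1
  + NH2 → N:1 H:2
Element totals:
  C: 4
  H: 8
  Cl: 1
  N: 1

4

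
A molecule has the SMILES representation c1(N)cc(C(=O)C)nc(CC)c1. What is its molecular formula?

Atom tally by fragment:
  pyridine ring core → C:5 H:5 N:1
  (− 3 ring H displaced by substituents)
  + NH2 → N:1 H:2
  + COCH3 → C:2 H:3 O:1
  + C2H5 → C:2 H:5
Element totals:
  C: 9
  H: 12
  N: 2
  O: 1

C9H12N2O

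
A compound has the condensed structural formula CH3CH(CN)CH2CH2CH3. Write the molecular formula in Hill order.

C6H11N

Atom tally by fragment:
  CH3 → C:1 H:3
  CH(CN) → C:2 H:1 N:1
  CH2 → C:1 H:2
  CH2 → C:1 H:2
  CH3 → C:1 H:3
Element totals:
  C: 6
  H: 11
  N: 1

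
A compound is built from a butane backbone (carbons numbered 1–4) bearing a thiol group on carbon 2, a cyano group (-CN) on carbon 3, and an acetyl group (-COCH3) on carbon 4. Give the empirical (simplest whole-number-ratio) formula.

Atom tally by fragment:
  CH3 → C:1 H:3
  CH(SH) → C:1 H:2 S:1
  CH(CN) → C:2 H:1 N:1
  CH2COCH3 → C:3 H:5 O:1
Element totals:
  C: 7
  H: 11
  N: 1
  O: 1
  S: 1
Molecular formula: C7H11NOS.
gcd of subscripts (7, 11, 1, 1, 1) = 1, so the empirical formula equals the molecular formula.

C7H11NOS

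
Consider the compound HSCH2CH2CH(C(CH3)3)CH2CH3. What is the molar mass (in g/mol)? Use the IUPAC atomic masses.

160.32 g/mol

Atom tally by fragment:
  HSCH2 → C:1 H:3 S:1
  CH2 → C:1 H:2
  CH(C(CH3)3) → C:5 H:10
  CH2 → C:1 H:2
  CH3 → C:1 H:3
Element totals:
  C: 9
  H: 20
  S: 1
Molecular formula: C9H20S.
  M = 9(12.011) + 20(1.008) + 32.06
    = 108.099 + 20.160 + 32.060 = 160.319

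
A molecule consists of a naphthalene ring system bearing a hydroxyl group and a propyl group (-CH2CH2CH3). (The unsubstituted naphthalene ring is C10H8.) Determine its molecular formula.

C13H14O

Atom tally by fragment:
  naphthalene ring system core → C:10 H:8
  (− 2 ring H displaced by substituents)
  + OH → O:1 H:1
  + CH2CH2CH3 → C:3 H:7
Element totals:
  C: 13
  H: 14
  O: 1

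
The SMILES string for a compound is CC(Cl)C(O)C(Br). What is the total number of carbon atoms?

4

Atom tally by fragment:
  CH3 → C:1 H:3
  CH(Cl) → C:1 H:1 Cl:1
  CH(OH) → C:1 H:2 O:1
  CH2Br → C:1 H:2 Br:1
Element totals:
  C: 4
  H: 8
  Br: 1
  Cl: 1
  O: 1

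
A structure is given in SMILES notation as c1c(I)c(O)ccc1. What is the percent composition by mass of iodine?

57.68%

Atom tally by fragment:
  benzene ring core → C:6 H:6
  (− 2 ring H displaced by substituents)
  + I → I:1
  + OH → O:1 H:1
Element totals:
  C: 6
  H: 5
  I: 1
  O: 1
Molecular formula: C6H5IO.
Molar mass = 220.009 g/mol.
Mass from I: 1 × 126.904 = 126.904 g/mol.
%I = 126.904 / 220.009 × 100 = 57.68%.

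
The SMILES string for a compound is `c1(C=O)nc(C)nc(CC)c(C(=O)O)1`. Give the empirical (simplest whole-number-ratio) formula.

Atom tally by fragment:
  pyrimidine ring core → C:4 H:4 N:2
  (− 4 ring H displaced by substituents)
  + CHO → C:1 H:1 O:1
  + CH3 → C:1 H:3
  + C2H5 → C:2 H:5
  + COOH → C:1 H:1 O:2
Element totals:
  C: 9
  H: 10
  N: 2
  O: 3
Molecular formula: C9H10N2O3.
gcd of subscripts (9, 10, 2, 3) = 1, so the empirical formula equals the molecular formula.

C9H10N2O3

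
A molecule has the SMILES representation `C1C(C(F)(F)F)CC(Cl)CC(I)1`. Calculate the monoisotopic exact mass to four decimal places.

311.9390

Atom tally by fragment:
  cyclohexane ring core → C:6 H:12
  (− 3 ring H displaced by substituents)
  + CF3 → C:1 F:3
  + Cl → Cl:1
  + I → I:1
Element totals:
  C: 7
  H: 9
  Cl: 1
  F: 3
  I: 1
Molecular formula: C7H9ClF3I.
  M = 7(12.0) + 9(1.007825) + 34.968853 + 3(18.998403) + 126.904472
    = 84.000000 + 9.070425 + 34.968853 + 56.995209 + 126.904472 = 311.938959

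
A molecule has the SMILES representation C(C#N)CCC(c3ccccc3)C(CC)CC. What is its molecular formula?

C16H23N

Atom tally by fragment:
  NCCH2 → C:2 H:2 N:1
  CH2 → C:1 H:2
  CH2 → C:1 H:2
  CH(C6H5) → C:7 H:6
  CH(C2H5) → C:3 H:6
  CH2 → C:1 H:2
  CH3 → C:1 H:3
Element totals:
  C: 16
  H: 23
  N: 1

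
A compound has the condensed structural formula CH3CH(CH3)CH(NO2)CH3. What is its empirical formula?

C5H11NO2

Atom tally by fragment:
  CH3 → C:1 H:3
  CH(CH3) → C:2 H:4
  CH(NO2) → C:1 H:1 N:1 O:2
  CH3 → C:1 H:3
Element totals:
  C: 5
  H: 11
  N: 1
  O: 2
Molecular formula: C5H11NO2.
gcd of subscripts (5, 11, 1, 2) = 1, so the empirical formula equals the molecular formula.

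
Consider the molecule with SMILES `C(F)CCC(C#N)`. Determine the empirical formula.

C5H8FN

Atom tally by fragment:
  FCH2 → C:1 H:2 F:1
  CH2 → C:1 H:2
  CH2 → C:1 H:2
  CH2CN → C:2 H:2 N:1
Element totals:
  C: 5
  H: 8
  F: 1
  N: 1
Molecular formula: C5H8FN.
gcd of subscripts (5, 1, 8, 1) = 1, so the empirical formula equals the molecular formula.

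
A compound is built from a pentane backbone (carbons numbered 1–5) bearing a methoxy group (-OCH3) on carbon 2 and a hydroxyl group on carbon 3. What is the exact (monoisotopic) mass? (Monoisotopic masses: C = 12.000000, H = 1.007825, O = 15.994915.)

Atom tally by fragment:
  CH3 → C:1 H:3
  CH(OCH3) → C:2 H:4 O:1
  CH(OH) → C:1 H:2 O:1
  CH2 → C:1 H:2
  CH3 → C:1 H:3
Element totals:
  C: 6
  H: 14
  O: 2
Molecular formula: C6H14O2.
  M = 6(12.0) + 14(1.007825) + 2(15.994915)
    = 72.000000 + 14.109550 + 31.989830 = 118.099380

118.0994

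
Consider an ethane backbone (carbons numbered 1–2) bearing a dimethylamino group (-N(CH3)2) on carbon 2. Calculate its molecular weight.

Atom tally by fragment:
  CH3 → C:1 H:3
  CH2N(CH3)2 → C:3 H:8 N:1
Element totals:
  C: 4
  H: 11
  N: 1
Molecular formula: C4H11N.
  M = 4(12.011) + 11(1.008) + 14.007
    = 48.044 + 11.088 + 14.007 = 73.139

73.14 g/mol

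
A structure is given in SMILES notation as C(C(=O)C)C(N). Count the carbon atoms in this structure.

4

Atom tally by fragment:
  CH3COCH2 → C:3 H:5 O:1
  CH2NH2 → C:1 H:4 N:1
Element totals:
  C: 4
  H: 9
  N: 1
  O: 1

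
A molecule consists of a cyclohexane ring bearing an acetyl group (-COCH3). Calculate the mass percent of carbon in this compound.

Atom tally by fragment:
  cyclohexane ring core → C:6 H:12
  (− 1 ring H displaced by substituents)
  + COCH3 → C:2 H:3 O:1
Element totals:
  C: 8
  H: 14
  O: 1
Molecular formula: C8H14O.
Molar mass = 126.199 g/mol.
Mass from C: 8 × 12.011 = 96.088 g/mol.
%C = 96.088 / 126.199 × 100 = 76.14%.

76.14%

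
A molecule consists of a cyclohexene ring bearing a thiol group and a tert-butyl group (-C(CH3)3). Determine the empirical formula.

C10H18S

Atom tally by fragment:
  cyclohexene ring core → C:6 H:10
  (− 2 ring H displaced by substituents)
  + SH → S:1 H:1
  + C(CH3)3 → C:4 H:9
Element totals:
  C: 10
  H: 18
  S: 1
Molecular formula: C10H18S.
gcd of subscripts (10, 18, 1) = 1, so the empirical formula equals the molecular formula.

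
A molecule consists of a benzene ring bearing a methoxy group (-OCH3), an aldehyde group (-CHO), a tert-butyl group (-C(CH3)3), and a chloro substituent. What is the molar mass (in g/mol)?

226.70 g/mol

Atom tally by fragment:
  benzene ring core → C:6 H:6
  (− 4 ring H displaced by substituents)
  + OCH3 → C:1 H:3 O:1
  + CHO → C:1 H:1 O:1
  + C(CH3)3 → C:4 H:9
  + Cl → Cl:1
Element totals:
  C: 12
  H: 15
  Cl: 1
  O: 2
Molecular formula: C12H15ClO2.
  M = 12(12.011) + 15(1.008) + 35.45 + 2(15.999)
    = 144.132 + 15.120 + 35.450 + 31.998 = 226.700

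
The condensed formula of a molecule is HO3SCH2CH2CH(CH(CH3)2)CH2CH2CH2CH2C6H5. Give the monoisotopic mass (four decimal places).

298.1603

Atom tally by fragment:
  HO3SCH2 → C:1 H:3 S:1 O:3
  CH2 → C:1 H:2
  CH(CH(CH3)2) → C:4 H:8
  CH2 → C:1 H:2
  CH2 → C:1 H:2
  CH2 → C:1 H:2
  CH2C6H5 → C:7 H:7
Element totals:
  C: 16
  H: 26
  O: 3
  S: 1
Molecular formula: C16H26O3S.
  M = 16(12.0) + 26(1.007825) + 3(15.994915) + 31.972071
    = 192.000000 + 26.203450 + 47.984745 + 31.972071 = 298.160266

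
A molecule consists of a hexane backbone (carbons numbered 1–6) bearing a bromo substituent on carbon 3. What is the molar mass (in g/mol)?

165.07 g/mol

Atom tally by fragment:
  CH3 → C:1 H:3
  CH2 → C:1 H:2
  CH(Br) → C:1 H:1 Br:1
  CH2 → C:1 H:2
  CH2 → C:1 H:2
  CH3 → C:1 H:3
Element totals:
  C: 6
  H: 13
  Br: 1
Molecular formula: C6H13Br.
  M = 6(12.011) + 13(1.008) + 79.904
    = 72.066 + 13.104 + 79.904 = 165.074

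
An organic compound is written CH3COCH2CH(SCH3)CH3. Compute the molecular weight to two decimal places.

132.22 g/mol

Element totals:
  C: 6
  H: 12
  O: 1
  S: 1
Molecular formula: C6H12OS.
  M = 6(12.011) + 12(1.008) + 15.999 + 32.06
    = 72.066 + 12.096 + 15.999 + 32.060 = 132.221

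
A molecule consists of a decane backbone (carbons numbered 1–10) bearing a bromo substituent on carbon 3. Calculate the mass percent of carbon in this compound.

Atom tally by fragment:
  CH3 → C:1 H:3
  CH2 → C:1 H:2
  CH(Br) → C:1 H:1 Br:1
  CH2 → C:1 H:2
  CH2 → C:1 H:2
  CH2 → C:1 H:2
  CH2 → C:1 H:2
  CH2 → C:1 H:2
  CH2 → C:1 H:2
  CH3 → C:1 H:3
Element totals:
  C: 10
  H: 21
  Br: 1
Molecular formula: C10H21Br.
Molar mass = 221.182 g/mol.
Mass from C: 10 × 12.011 = 120.110 g/mol.
%C = 120.110 / 221.182 × 100 = 54.30%.

54.30%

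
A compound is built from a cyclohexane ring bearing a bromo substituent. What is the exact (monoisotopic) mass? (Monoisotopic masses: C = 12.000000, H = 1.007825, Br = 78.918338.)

Atom tally by fragment:
  cyclohexane ring core → C:6 H:12
  (− 1 ring H displaced by substituents)
  + Br → Br:1
Element totals:
  C: 6
  H: 11
  Br: 1
Molecular formula: C6H11Br.
  M = 6(12.0) + 11(1.007825) + 78.918338
    = 72.000000 + 11.086075 + 78.918338 = 162.004413

162.0044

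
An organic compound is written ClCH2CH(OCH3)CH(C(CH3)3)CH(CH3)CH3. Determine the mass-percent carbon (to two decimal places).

Atom tally by fragment:
  ClCH2 → C:1 H:2 Cl:1
  CH(OCH3) → C:2 H:4 O:1
  CH(C(CH3)3) → C:5 H:10
  CH(CH3) → C:2 H:4
  CH3 → C:1 H:3
Element totals:
  C: 11
  H: 23
  Cl: 1
  O: 1
Molecular formula: C11H23ClO.
Molar mass = 206.754 g/mol.
Mass from C: 11 × 12.011 = 132.121 g/mol.
%C = 132.121 / 206.754 × 100 = 63.90%.

63.90%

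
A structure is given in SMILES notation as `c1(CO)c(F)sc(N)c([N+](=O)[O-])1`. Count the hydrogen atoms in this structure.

5

Atom tally by fragment:
  thiophene ring core → C:4 H:4 S:1
  (− 4 ring H displaced by substituents)
  + CH2OH → C:1 H:3 O:1
  + F → F:1
  + NH2 → N:1 H:2
  + NO2 → N:1 O:2
Element totals:
  C: 5
  H: 5
  F: 1
  N: 2
  O: 3
  S: 1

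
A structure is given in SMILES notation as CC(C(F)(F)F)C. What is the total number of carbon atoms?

4

Atom tally by fragment:
  CH3 → C:1 H:3
  CH(CF3) → C:2 H:1 F:3
  CH3 → C:1 H:3
Element totals:
  C: 4
  H: 7
  F: 3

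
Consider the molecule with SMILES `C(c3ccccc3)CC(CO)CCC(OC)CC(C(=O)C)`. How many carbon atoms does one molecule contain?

18

Atom tally by fragment:
  C6H5CH2 → C:7 H:7
  CH2 → C:1 H:2
  CH(CH2OH) → C:2 H:4 O:1
  CH2 → C:1 H:2
  CH2 → C:1 H:2
  CH(OCH3) → C:2 H:4 O:1
  CH2 → C:1 H:2
  CH2COCH3 → C:3 H:5 O:1
Element totals:
  C: 18
  H: 28
  O: 3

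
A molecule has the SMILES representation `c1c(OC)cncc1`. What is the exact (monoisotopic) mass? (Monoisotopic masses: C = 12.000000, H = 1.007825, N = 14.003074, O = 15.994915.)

Atom tally by fragment:
  pyridine ring core → C:5 H:5 N:1
  (− 1 ring H displaced by substituents)
  + OCH3 → C:1 H:3 O:1
Element totals:
  C: 6
  H: 7
  N: 1
  O: 1
Molecular formula: C6H7NO.
  M = 6(12.0) + 7(1.007825) + 14.003074 + 15.994915
    = 72.000000 + 7.054775 + 14.003074 + 15.994915 = 109.052764

109.0528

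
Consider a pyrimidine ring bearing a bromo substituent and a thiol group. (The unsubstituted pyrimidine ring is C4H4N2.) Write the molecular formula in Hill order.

C4H3BrN2S

Atom tally by fragment:
  pyrimidine ring core → C:4 H:4 N:2
  (− 2 ring H displaced by substituents)
  + Br → Br:1
  + SH → S:1 H:1
Element totals:
  C: 4
  H: 3
  Br: 1
  N: 2
  S: 1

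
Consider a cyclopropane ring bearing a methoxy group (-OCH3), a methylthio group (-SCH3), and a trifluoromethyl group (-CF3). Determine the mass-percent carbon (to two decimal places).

Atom tally by fragment:
  cyclopropane ring core → C:3 H:6
  (− 3 ring H displaced by substituents)
  + OCH3 → C:1 H:3 O:1
  + SCH3 → C:1 H:3 S:1
  + CF3 → C:1 F:3
Element totals:
  C: 6
  H: 9
  F: 3
  O: 1
  S: 1
Molecular formula: C6H9F3OS.
Molar mass = 186.191 g/mol.
Mass from C: 6 × 12.011 = 72.066 g/mol.
%C = 72.066 / 186.191 × 100 = 38.71%.

38.71%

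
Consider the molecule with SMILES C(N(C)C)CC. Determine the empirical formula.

C5H13N

Atom tally by fragment:
  (CH3)2NCH2 → C:3 H:8 N:1
  CH2 → C:1 H:2
  CH3 → C:1 H:3
Element totals:
  C: 5
  H: 13
  N: 1
Molecular formula: C5H13N.
gcd of subscripts (5, 13, 1) = 1, so the empirical formula equals the molecular formula.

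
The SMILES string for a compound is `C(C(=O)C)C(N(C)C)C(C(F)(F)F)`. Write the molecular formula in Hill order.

C8H14F3NO

Atom tally by fragment:
  CH3COCH2 → C:3 H:5 O:1
  CH(N(CH3)2) → C:3 H:7 N:1
  CH2CF3 → C:2 H:2 F:3
Element totals:
  C: 8
  H: 14
  F: 3
  N: 1
  O: 1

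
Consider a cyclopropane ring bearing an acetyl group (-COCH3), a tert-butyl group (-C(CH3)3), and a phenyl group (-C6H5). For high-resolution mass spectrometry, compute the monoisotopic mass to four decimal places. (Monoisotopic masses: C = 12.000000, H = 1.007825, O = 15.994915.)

216.1514

Atom tally by fragment:
  cyclopropane ring core → C:3 H:6
  (− 3 ring H displaced by substituents)
  + COCH3 → C:2 H:3 O:1
  + C(CH3)3 → C:4 H:9
  + C6H5 → C:6 H:5
Element totals:
  C: 15
  H: 20
  O: 1
Molecular formula: C15H20O.
  M = 15(12.0) + 20(1.007825) + 15.994915
    = 180.000000 + 20.156500 + 15.994915 = 216.151415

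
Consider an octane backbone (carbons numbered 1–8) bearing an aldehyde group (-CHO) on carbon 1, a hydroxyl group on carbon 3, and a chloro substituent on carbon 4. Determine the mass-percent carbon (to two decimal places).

Atom tally by fragment:
  OHCCH2 → C:2 H:3 O:1
  CH2 → C:1 H:2
  CH(OH) → C:1 H:2 O:1
  CH(Cl) → C:1 H:1 Cl:1
  CH2 → C:1 H:2
  CH2 → C:1 H:2
  CH2 → C:1 H:2
  CH3 → C:1 H:3
Element totals:
  C: 9
  H: 17
  Cl: 1
  O: 2
Molecular formula: C9H17ClO2.
Molar mass = 192.683 g/mol.
Mass from C: 9 × 12.011 = 108.099 g/mol.
%C = 108.099 / 192.683 × 100 = 56.10%.

56.10%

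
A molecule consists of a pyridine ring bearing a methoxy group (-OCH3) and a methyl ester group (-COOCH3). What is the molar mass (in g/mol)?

Atom tally by fragment:
  pyridine ring core → C:5 H:5 N:1
  (− 2 ring H displaced by substituents)
  + OCH3 → C:1 H:3 O:1
  + COOCH3 → C:2 H:3 O:2
Element totals:
  C: 8
  H: 9
  N: 1
  O: 3
Molecular formula: C8H9NO3.
  M = 8(12.011) + 9(1.008) + 14.007 + 3(15.999)
    = 96.088 + 9.072 + 14.007 + 47.997 = 167.164

167.16 g/mol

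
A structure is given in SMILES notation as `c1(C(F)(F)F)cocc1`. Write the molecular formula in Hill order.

C5H3F3O

Atom tally by fragment:
  furan ring core → C:4 H:4 O:1
  (− 1 ring H displaced by substituents)
  + CF3 → C:1 F:3
Element totals:
  C: 5
  H: 3
  F: 3
  O: 1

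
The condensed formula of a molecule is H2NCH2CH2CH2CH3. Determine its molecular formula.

C4H11N

Atom tally by fragment:
  H2NCH2 → C:1 H:4 N:1
  CH2 → C:1 H:2
  CH2 → C:1 H:2
  CH3 → C:1 H:3
Element totals:
  C: 4
  H: 11
  N: 1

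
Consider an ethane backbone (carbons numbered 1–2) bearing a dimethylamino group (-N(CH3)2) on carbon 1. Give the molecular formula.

Atom tally by fragment:
  (CH3)2NCH2 → C:3 H:8 N:1
  CH3 → C:1 H:3
Element totals:
  C: 4
  H: 11
  N: 1

C4H11N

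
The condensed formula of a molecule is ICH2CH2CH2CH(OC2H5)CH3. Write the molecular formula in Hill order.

C7H15IO

Element totals:
  C: 7
  H: 15
  I: 1
  O: 1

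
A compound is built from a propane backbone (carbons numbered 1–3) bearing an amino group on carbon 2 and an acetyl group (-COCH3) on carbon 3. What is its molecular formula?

C5H11NO

Atom tally by fragment:
  CH3 → C:1 H:3
  CH(NH2) → C:1 H:3 N:1
  CH2COCH3 → C:3 H:5 O:1
Element totals:
  C: 5
  H: 11
  N: 1
  O: 1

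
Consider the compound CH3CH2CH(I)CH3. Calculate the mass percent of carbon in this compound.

26.11%

Element totals:
  C: 4
  H: 9
  I: 1
Molecular formula: C4H9I.
Molar mass = 184.020 g/mol.
Mass from C: 4 × 12.011 = 48.044 g/mol.
%C = 48.044 / 184.020 × 100 = 26.11%.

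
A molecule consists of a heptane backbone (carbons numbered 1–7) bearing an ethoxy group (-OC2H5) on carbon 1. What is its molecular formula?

C9H20O

Atom tally by fragment:
  C2H5OCH2 → C:3 H:7 O:1
  CH2 → C:1 H:2
  CH2 → C:1 H:2
  CH2 → C:1 H:2
  CH2 → C:1 H:2
  CH2 → C:1 H:2
  CH3 → C:1 H:3
Element totals:
  C: 9
  H: 20
  O: 1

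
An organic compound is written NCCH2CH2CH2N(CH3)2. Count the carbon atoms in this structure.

6

Element totals:
  C: 6
  H: 12
  N: 2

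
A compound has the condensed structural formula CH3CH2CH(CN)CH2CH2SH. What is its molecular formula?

C6H11NS

Element totals:
  C: 6
  H: 11
  N: 1
  S: 1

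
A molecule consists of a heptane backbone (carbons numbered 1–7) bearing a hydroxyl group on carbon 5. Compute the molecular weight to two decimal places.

116.20 g/mol

Atom tally by fragment:
  CH3 → C:1 H:3
  CH2 → C:1 H:2
  CH2 → C:1 H:2
  CH2 → C:1 H:2
  CH(OH) → C:1 H:2 O:1
  CH2 → C:1 H:2
  CH3 → C:1 H:3
Element totals:
  C: 7
  H: 16
  O: 1
Molecular formula: C7H16O.
  M = 7(12.011) + 16(1.008) + 15.999
    = 84.077 + 16.128 + 15.999 = 116.204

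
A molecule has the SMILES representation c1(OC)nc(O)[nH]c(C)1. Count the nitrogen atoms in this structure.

Atom tally by fragment:
  imidazole ring core → C:3 H:4 N:2
  (− 3 ring H displaced by substituents)
  + OCH3 → C:1 H:3 O:1
  + OH → O:1 H:1
  + CH3 → C:1 H:3
Element totals:
  C: 5
  H: 8
  N: 2
  O: 2

2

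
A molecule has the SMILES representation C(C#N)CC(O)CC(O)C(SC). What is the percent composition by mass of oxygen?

Atom tally by fragment:
  NCCH2 → C:2 H:2 N:1
  CH2 → C:1 H:2
  CH(OH) → C:1 H:2 O:1
  CH2 → C:1 H:2
  CH(OH) → C:1 H:2 O:1
  CH2SCH3 → C:2 H:5 S:1
Element totals:
  C: 8
  H: 15
  N: 1
  O: 2
  S: 1
Molecular formula: C8H15NO2S.
Molar mass = 189.273 g/mol.
Mass from O: 2 × 15.999 = 31.998 g/mol.
%O = 31.998 / 189.273 × 100 = 16.91%.

16.91%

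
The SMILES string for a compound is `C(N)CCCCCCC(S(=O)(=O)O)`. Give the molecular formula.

Atom tally by fragment:
  H2NCH2 → C:1 H:4 N:1
  CH2 → C:1 H:2
  CH2 → C:1 H:2
  CH2 → C:1 H:2
  CH2 → C:1 H:2
  CH2 → C:1 H:2
  CH2 → C:1 H:2
  CH2SO3H → C:1 H:3 S:1 O:3
Element totals:
  C: 8
  H: 19
  N: 1
  O: 3
  S: 1

C8H19NO3S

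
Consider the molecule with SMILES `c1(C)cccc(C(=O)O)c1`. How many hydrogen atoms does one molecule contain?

8

Atom tally by fragment:
  benzene ring core → C:6 H:6
  (− 2 ring H displaced by substituents)
  + CH3 → C:1 H:3
  + COOH → C:1 H:1 O:2
Element totals:
  C: 8
  H: 8
  O: 2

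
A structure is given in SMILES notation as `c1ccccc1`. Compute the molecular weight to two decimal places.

Atom tally by fragment:
  benzene ring core → C:6 H:6
Element totals:
  C: 6
  H: 6
Molecular formula: C6H6.
  M = 6(12.011) + 6(1.008)
    = 72.066 + 6.048 = 78.114

78.11 g/mol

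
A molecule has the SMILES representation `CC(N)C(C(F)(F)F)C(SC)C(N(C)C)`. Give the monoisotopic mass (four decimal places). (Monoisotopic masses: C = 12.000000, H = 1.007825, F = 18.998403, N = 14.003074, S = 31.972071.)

Atom tally by fragment:
  CH3 → C:1 H:3
  CH(NH2) → C:1 H:3 N:1
  CH(CF3) → C:2 H:1 F:3
  CH(SCH3) → C:2 H:4 S:1
  CH2N(CH3)2 → C:3 H:8 N:1
Element totals:
  C: 9
  H: 19
  F: 3
  N: 2
  S: 1
Molecular formula: C9H19F3N2S.
  M = 9(12.0) + 19(1.007825) + 3(18.998403) + 2(14.003074) + 31.972071
    = 108.000000 + 19.148675 + 56.995209 + 28.006148 + 31.972071 = 244.122103

244.1221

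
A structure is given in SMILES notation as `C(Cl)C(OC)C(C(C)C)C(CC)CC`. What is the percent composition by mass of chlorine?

16.06%

Atom tally by fragment:
  ClCH2 → C:1 H:2 Cl:1
  CH(OCH3) → C:2 H:4 O:1
  CH(CH(CH3)2) → C:4 H:8
  CH(C2H5) → C:3 H:6
  CH2 → C:1 H:2
  CH3 → C:1 H:3
Element totals:
  C: 12
  H: 25
  Cl: 1
  O: 1
Molecular formula: C12H25ClO.
Molar mass = 220.781 g/mol.
Mass from Cl: 1 × 35.45 = 35.450 g/mol.
%Cl = 35.450 / 220.781 × 100 = 16.06%.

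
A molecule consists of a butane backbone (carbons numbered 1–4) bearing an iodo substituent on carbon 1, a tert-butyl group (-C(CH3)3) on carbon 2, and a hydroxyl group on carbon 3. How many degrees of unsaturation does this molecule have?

Atom tally by fragment:
  ICH2 → C:1 H:2 I:1
  CH(C(CH3)3) → C:5 H:10
  CH(OH) → C:1 H:2 O:1
  CH3 → C:1 H:3
Element totals:
  C: 8
  H: 17
  I: 1
  O: 1
Molecular formula: C8H17IO.
DoU = (2C + 2 + N − H − X) / 2 = (2·8 + 2 + 0 − 17 − 1) / 2 = 0.

0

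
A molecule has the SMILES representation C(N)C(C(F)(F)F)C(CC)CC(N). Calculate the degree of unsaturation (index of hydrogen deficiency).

0

Atom tally by fragment:
  H2NCH2 → C:1 H:4 N:1
  CH(CF3) → C:2 H:1 F:3
  CH(C2H5) → C:3 H:6
  CH2 → C:1 H:2
  CH2NH2 → C:1 H:4 N:1
Element totals:
  C: 8
  H: 17
  F: 3
  N: 2
Molecular formula: C8H17F3N2.
DoU = (2C + 2 + N − H − X) / 2 = (2·8 + 2 + 2 − 17 − 3) / 2 = 0.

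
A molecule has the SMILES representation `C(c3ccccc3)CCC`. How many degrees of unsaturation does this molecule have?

Atom tally by fragment:
  C6H5CH2 → C:7 H:7
  CH2 → C:1 H:2
  CH2 → C:1 H:2
  CH3 → C:1 H:3
Element totals:
  C: 10
  H: 14
Molecular formula: C10H14.
DoU = (2C + 2 + N − H − X) / 2 = (2·10 + 2 + 0 − 14 − 0) / 2 = 4.

4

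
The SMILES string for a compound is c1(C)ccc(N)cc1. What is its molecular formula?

C7H9N

Atom tally by fragment:
  benzene ring core → C:6 H:6
  (− 2 ring H displaced by substituents)
  + CH3 → C:1 H:3
  + NH2 → N:1 H:2
Element totals:
  C: 7
  H: 9
  N: 1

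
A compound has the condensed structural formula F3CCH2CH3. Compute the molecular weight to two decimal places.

98.07 g/mol

Element totals:
  C: 3
  H: 5
  F: 3
Molecular formula: C3H5F3.
  M = 3(12.011) + 5(1.008) + 3(18.998)
    = 36.033 + 5.040 + 56.994 = 98.067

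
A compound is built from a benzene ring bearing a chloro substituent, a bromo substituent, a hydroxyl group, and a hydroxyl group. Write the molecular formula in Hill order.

C6H4BrClO2

Atom tally by fragment:
  benzene ring core → C:6 H:6
  (− 4 ring H displaced by substituents)
  + Cl → Cl:1
  + Br → Br:1
  + OH → O:1 H:1
  + OH → O:1 H:1
Element totals:
  C: 6
  H: 4
  Br: 1
  Cl: 1
  O: 2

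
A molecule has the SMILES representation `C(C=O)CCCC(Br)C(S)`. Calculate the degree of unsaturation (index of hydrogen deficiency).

1

Atom tally by fragment:
  OHCCH2 → C:2 H:3 O:1
  CH2 → C:1 H:2
  CH2 → C:1 H:2
  CH2 → C:1 H:2
  CH(Br) → C:1 H:1 Br:1
  CH2SH → C:1 H:3 S:1
Element totals:
  C: 7
  H: 13
  Br: 1
  O: 1
  S: 1
Molecular formula: C7H13BrOS.
DoU = (2C + 2 + N − H − X) / 2 = (2·7 + 2 + 0 − 13 − 1) / 2 = 1.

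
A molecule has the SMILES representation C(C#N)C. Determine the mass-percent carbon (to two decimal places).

65.42%

Atom tally by fragment:
  NCCH2 → C:2 H:2 N:1
  CH3 → C:1 H:3
Element totals:
  C: 3
  H: 5
  N: 1
Molecular formula: C3H5N.
Molar mass = 55.080 g/mol.
Mass from C: 3 × 12.011 = 36.033 g/mol.
%C = 36.033 / 55.080 × 100 = 65.42%.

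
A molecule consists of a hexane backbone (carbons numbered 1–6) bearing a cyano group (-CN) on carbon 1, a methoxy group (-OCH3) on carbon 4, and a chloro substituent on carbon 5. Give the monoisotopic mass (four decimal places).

175.0764

Atom tally by fragment:
  NCCH2 → C:2 H:2 N:1
  CH2 → C:1 H:2
  CH2 → C:1 H:2
  CH(OCH3) → C:2 H:4 O:1
  CH(Cl) → C:1 H:1 Cl:1
  CH3 → C:1 H:3
Element totals:
  C: 8
  H: 14
  Cl: 1
  N: 1
  O: 1
Molecular formula: C8H14ClNO.
  M = 8(12.0) + 14(1.007825) + 34.968853 + 14.003074 + 15.994915
    = 96.000000 + 14.109550 + 34.968853 + 14.003074 + 15.994915 = 175.076392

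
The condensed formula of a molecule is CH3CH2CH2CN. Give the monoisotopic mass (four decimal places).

69.0578

Element totals:
  C: 4
  H: 7
  N: 1
Molecular formula: C4H7N.
  M = 4(12.0) + 7(1.007825) + 14.003074
    = 48.000000 + 7.054775 + 14.003074 = 69.057849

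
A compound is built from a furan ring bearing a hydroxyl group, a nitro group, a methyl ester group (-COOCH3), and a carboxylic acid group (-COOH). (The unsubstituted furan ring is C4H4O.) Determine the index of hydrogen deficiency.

Atom tally by fragment:
  furan ring core → C:4 H:4 O:1
  (− 4 ring H displaced by substituents)
  + OH → O:1 H:1
  + NO2 → N:1 O:2
  + COOCH3 → C:2 H:3 O:2
  + COOH → C:1 H:1 O:2
Element totals:
  C: 7
  H: 5
  N: 1
  O: 8
Molecular formula: C7H5NO8.
DoU = (2C + 2 + N − H − X) / 2 = (2·7 + 2 + 1 − 5 − 0) / 2 = 6.

6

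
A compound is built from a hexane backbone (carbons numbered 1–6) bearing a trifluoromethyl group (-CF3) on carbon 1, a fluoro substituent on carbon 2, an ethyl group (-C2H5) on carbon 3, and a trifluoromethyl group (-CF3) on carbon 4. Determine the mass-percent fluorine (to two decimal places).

Atom tally by fragment:
  F3CCH2 → C:2 H:2 F:3
  CH(F) → C:1 H:1 F:1
  CH(C2H5) → C:3 H:6
  CH(CF3) → C:2 H:1 F:3
  CH2 → C:1 H:2
  CH3 → C:1 H:3
Element totals:
  C: 10
  H: 15
  F: 7
Molecular formula: C10H15F7.
Molar mass = 268.216 g/mol.
Mass from F: 7 × 18.998 = 132.986 g/mol.
%F = 132.986 / 268.216 × 100 = 49.58%.

49.58%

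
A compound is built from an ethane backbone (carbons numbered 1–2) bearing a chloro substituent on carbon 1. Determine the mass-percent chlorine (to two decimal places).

Atom tally by fragment:
  ClCH2 → C:1 H:2 Cl:1
  CH3 → C:1 H:3
Element totals:
  C: 2
  H: 5
  Cl: 1
Molecular formula: C2H5Cl.
Molar mass = 64.512 g/mol.
Mass from Cl: 1 × 35.45 = 35.450 g/mol.
%Cl = 35.450 / 64.512 × 100 = 54.95%.

54.95%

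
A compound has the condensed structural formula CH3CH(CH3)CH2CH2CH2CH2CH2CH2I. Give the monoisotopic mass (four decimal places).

Atom tally by fragment:
  CH3 → C:1 H:3
  CH(CH3) → C:2 H:4
  CH2 → C:1 H:2
  CH2 → C:1 H:2
  CH2 → C:1 H:2
  CH2 → C:1 H:2
  CH2 → C:1 H:2
  CH2I → C:1 H:2 I:1
Element totals:
  C: 9
  H: 19
  I: 1
Molecular formula: C9H19I.
  M = 9(12.0) + 19(1.007825) + 126.904472
    = 108.000000 + 19.148675 + 126.904472 = 254.053147

254.0531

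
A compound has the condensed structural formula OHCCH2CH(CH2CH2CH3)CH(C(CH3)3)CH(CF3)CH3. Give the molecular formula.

C14H25F3O

Atom tally by fragment:
  OHCCH2 → C:2 H:3 O:1
  CH(CH2CH2CH3) → C:4 H:8
  CH(C(CH3)3) → C:5 H:10
  CH(CF3) → C:2 H:1 F:3
  CH3 → C:1 H:3
Element totals:
  C: 14
  H: 25
  F: 3
  O: 1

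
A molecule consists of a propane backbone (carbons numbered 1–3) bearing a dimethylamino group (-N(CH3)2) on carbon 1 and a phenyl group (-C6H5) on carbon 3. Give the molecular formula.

C11H17N

Atom tally by fragment:
  (CH3)2NCH2 → C:3 H:8 N:1
  CH2 → C:1 H:2
  CH2C6H5 → C:7 H:7
Element totals:
  C: 11
  H: 17
  N: 1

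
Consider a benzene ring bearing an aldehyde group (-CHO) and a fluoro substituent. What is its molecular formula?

C7H5FO

Atom tally by fragment:
  benzene ring core → C:6 H:6
  (− 2 ring H displaced by substituents)
  + CHO → C:1 H:1 O:1
  + F → F:1
Element totals:
  C: 7
  H: 5
  F: 1
  O: 1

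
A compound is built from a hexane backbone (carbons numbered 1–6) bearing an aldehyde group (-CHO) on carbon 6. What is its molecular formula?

Atom tally by fragment:
  CH3 → C:1 H:3
  CH2 → C:1 H:2
  CH2 → C:1 H:2
  CH2 → C:1 H:2
  CH2 → C:1 H:2
  CH2CHO → C:2 H:3 O:1
Element totals:
  C: 7
  H: 14
  O: 1

C7H14O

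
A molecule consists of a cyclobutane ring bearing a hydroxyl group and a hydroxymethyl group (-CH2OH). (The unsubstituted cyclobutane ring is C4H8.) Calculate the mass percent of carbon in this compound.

58.80%

Atom tally by fragment:
  cyclobutane ring core → C:4 H:8
  (− 2 ring H displaced by substituents)
  + OH → O:1 H:1
  + CH2OH → C:1 H:3 O:1
Element totals:
  C: 5
  H: 10
  O: 2
Molecular formula: C5H10O2.
Molar mass = 102.133 g/mol.
Mass from C: 5 × 12.011 = 60.055 g/mol.
%C = 60.055 / 102.133 × 100 = 58.80%.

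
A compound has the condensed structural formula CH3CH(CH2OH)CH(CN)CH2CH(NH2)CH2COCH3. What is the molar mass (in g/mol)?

198.27 g/mol

Atom tally by fragment:
  CH3 → C:1 H:3
  CH(CH2OH) → C:2 H:4 O:1
  CH(CN) → C:2 H:1 N:1
  CH2 → C:1 H:2
  CH(NH2) → C:1 H:3 N:1
  CH2COCH3 → C:3 H:5 O:1
Element totals:
  C: 10
  H: 18
  N: 2
  O: 2
Molecular formula: C10H18N2O2.
  M = 10(12.011) + 18(1.008) + 2(14.007) + 2(15.999)
    = 120.110 + 18.144 + 28.014 + 31.998 = 198.266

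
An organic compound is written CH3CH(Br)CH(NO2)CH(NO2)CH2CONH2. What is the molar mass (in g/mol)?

284.07 g/mol

Atom tally by fragment:
  CH3 → C:1 H:3
  CH(Br) → C:1 H:1 Br:1
  CH(NO2) → C:1 H:1 N:1 O:2
  CH(NO2) → C:1 H:1 N:1 O:2
  CH2CONH2 → C:2 H:4 O:1 N:1
Element totals:
  C: 6
  H: 10
  Br: 1
  N: 3
  O: 5
Molecular formula: C6H10BrN3O5.
  M = 6(12.011) + 10(1.008) + 79.904 + 3(14.007) + 5(15.999)
    = 72.066 + 10.080 + 79.904 + 42.021 + 79.995 = 284.066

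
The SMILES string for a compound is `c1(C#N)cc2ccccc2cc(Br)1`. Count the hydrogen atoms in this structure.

6

Atom tally by fragment:
  naphthalene ring system core → C:10 H:8
  (− 2 ring H displaced by substituents)
  + CN → C:1 N:1
  + Br → Br:1
Element totals:
  C: 11
  H: 6
  Br: 1
  N: 1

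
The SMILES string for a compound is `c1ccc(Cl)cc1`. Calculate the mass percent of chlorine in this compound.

31.50%

Atom tally by fragment:
  benzene ring core → C:6 H:6
  (− 1 ring H displaced by substituents)
  + Cl → Cl:1
Element totals:
  C: 6
  H: 5
  Cl: 1
Molecular formula: C6H5Cl.
Molar mass = 112.556 g/mol.
Mass from Cl: 1 × 35.45 = 35.450 g/mol.
%Cl = 35.450 / 112.556 × 100 = 31.50%.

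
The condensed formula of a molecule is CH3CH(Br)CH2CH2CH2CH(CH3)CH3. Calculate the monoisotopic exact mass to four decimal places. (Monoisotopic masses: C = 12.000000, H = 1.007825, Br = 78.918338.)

192.0514

Atom tally by fragment:
  CH3 → C:1 H:3
  CH(Br) → C:1 H:1 Br:1
  CH2 → C:1 H:2
  CH2 → C:1 H:2
  CH2 → C:1 H:2
  CH(CH3) → C:2 H:4
  CH3 → C:1 H:3
Element totals:
  C: 8
  H: 17
  Br: 1
Molecular formula: C8H17Br.
  M = 8(12.0) + 17(1.007825) + 78.918338
    = 96.000000 + 17.133025 + 78.918338 = 192.051363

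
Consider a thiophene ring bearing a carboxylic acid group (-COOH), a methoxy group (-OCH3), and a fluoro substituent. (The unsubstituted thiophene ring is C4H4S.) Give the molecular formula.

C6H5FO3S

Atom tally by fragment:
  thiophene ring core → C:4 H:4 S:1
  (− 3 ring H displaced by substituents)
  + COOH → C:1 H:1 O:2
  + OCH3 → C:1 H:3 O:1
  + F → F:1
Element totals:
  C: 6
  H: 5
  F: 1
  O: 3
  S: 1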